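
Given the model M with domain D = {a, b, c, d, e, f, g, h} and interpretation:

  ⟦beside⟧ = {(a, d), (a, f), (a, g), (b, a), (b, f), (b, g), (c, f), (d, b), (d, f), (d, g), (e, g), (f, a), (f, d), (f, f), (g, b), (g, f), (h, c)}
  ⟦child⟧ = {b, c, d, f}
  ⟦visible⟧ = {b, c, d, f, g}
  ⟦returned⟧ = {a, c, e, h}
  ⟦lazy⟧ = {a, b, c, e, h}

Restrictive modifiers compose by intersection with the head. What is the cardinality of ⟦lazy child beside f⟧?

2

⟦beside f⟧ = {x : ⟨x, f⟩ ∈ ⟦beside⟧} = {a, b, c, d, f, g}
⟦child⟧ = {b, c, d, f}
… ∩ ⟦beside f⟧ = {b, c, d, f} ∩ {a, b, c, d, f, g} = {b, c, d, f}
… ∩ ⟦lazy⟧ = {b, c, d, f} ∩ {a, b, c, e, h} = {b, c}
⟦lazy child beside f⟧ = {b, c}, so the cardinality is 2.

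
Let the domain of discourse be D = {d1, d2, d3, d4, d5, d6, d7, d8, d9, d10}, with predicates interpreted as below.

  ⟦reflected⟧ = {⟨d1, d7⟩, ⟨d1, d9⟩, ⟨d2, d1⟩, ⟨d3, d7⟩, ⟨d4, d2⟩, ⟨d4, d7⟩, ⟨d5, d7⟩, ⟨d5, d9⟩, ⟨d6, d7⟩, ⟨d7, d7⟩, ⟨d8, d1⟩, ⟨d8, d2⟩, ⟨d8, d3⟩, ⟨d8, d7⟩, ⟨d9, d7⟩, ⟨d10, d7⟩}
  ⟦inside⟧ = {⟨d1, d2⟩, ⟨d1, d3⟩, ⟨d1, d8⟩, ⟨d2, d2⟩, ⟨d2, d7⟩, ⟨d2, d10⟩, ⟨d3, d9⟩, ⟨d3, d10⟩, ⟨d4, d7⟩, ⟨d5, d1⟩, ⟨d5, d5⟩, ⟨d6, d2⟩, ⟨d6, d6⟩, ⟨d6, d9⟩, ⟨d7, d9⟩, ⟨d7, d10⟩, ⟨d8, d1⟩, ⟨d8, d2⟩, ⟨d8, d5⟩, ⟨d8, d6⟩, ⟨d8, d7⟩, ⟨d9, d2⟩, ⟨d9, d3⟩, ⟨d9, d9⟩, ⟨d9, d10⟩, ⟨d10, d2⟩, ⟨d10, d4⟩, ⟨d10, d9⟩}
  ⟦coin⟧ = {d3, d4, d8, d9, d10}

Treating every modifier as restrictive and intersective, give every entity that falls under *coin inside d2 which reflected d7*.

⟦inside d2⟧ = {x : ⟨x, d2⟩ ∈ ⟦inside⟧} = {d1, d2, d6, d8, d9, d10}
⟦which reflected d7⟧ = {x : ⟨x, d7⟩ ∈ ⟦reflected⟧} = {d1, d3, d4, d5, d6, d7, d8, d9, d10}
⟦coin⟧ = {d3, d4, d8, d9, d10}
… ∩ ⟦inside d2⟧ = {d3, d4, d8, d9, d10} ∩ {d1, d2, d6, d8, d9, d10} = {d8, d9, d10}
… ∩ ⟦which reflected d7⟧ = {d8, d9, d10} ∩ {d1, d3, d4, d5, d6, d7, d8, d9, d10} = {d8, d9, d10}
So ⟦coin inside d2 which reflected d7⟧ = {d8, d9, d10}.

{d8, d9, d10}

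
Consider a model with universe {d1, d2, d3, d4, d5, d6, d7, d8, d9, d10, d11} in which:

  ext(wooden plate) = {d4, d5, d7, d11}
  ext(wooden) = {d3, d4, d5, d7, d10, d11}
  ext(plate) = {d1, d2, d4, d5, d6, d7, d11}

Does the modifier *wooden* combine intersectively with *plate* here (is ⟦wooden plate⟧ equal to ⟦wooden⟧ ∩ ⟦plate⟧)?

⟦wooden⟧ ∩ ⟦plate⟧ = {d3, d4, d5, d7, d10, d11} ∩ {d1, d2, d4, d5, d6, d7, d11} = {d4, d5, d7, d11}
Observed ⟦wooden plate⟧ = {d4, d5, d7, d11}.
These coincide, so the modifier is intersective here.

yes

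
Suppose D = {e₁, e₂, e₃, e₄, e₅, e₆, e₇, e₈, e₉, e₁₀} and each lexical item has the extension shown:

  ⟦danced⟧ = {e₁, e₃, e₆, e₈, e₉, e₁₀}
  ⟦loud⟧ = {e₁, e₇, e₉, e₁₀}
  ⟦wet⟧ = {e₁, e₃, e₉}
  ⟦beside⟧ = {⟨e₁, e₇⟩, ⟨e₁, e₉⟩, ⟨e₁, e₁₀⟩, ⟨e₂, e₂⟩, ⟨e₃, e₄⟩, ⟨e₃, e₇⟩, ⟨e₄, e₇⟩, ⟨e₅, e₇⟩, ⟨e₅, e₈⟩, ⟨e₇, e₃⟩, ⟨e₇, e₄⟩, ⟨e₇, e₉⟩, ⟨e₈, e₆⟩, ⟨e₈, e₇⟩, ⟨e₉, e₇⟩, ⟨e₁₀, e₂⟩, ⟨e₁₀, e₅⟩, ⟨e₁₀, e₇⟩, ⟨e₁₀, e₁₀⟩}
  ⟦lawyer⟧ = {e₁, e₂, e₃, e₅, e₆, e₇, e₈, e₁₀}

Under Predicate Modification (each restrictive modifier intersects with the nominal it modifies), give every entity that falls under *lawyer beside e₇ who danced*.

⟦beside e₇⟧ = {x : ⟨x, e₇⟩ ∈ ⟦beside⟧} = {e₁, e₃, e₄, e₅, e₈, e₉, e₁₀}
⟦who danced⟧ = ⟦danced⟧ = {e₁, e₃, e₆, e₈, e₉, e₁₀}
⟦lawyer⟧ = {e₁, e₂, e₃, e₅, e₆, e₇, e₈, e₁₀}
… ∩ ⟦beside e₇⟧ = {e₁, e₂, e₃, e₅, e₆, e₇, e₈, e₁₀} ∩ {e₁, e₃, e₄, e₅, e₈, e₉, e₁₀} = {e₁, e₃, e₅, e₈, e₁₀}
… ∩ ⟦who danced⟧ = {e₁, e₃, e₅, e₈, e₁₀} ∩ {e₁, e₃, e₆, e₈, e₉, e₁₀} = {e₁, e₃, e₈, e₁₀}
So ⟦lawyer beside e₇ who danced⟧ = {e₁, e₃, e₈, e₁₀}.

{e₁, e₃, e₈, e₁₀}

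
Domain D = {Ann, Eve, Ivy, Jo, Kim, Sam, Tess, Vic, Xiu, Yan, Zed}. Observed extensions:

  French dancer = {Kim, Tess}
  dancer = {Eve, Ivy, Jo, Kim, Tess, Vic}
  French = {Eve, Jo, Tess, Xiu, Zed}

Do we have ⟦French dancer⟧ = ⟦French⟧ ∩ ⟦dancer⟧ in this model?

⟦French⟧ ∩ ⟦dancer⟧ = {Eve, Jo, Tess, Xiu, Zed} ∩ {Eve, Ivy, Jo, Kim, Tess, Vic} = {Eve, Jo, Tess}
Observed ⟦French dancer⟧ = {Kim, Tess}.
These differ, so the modifier is not intersective in this model.

no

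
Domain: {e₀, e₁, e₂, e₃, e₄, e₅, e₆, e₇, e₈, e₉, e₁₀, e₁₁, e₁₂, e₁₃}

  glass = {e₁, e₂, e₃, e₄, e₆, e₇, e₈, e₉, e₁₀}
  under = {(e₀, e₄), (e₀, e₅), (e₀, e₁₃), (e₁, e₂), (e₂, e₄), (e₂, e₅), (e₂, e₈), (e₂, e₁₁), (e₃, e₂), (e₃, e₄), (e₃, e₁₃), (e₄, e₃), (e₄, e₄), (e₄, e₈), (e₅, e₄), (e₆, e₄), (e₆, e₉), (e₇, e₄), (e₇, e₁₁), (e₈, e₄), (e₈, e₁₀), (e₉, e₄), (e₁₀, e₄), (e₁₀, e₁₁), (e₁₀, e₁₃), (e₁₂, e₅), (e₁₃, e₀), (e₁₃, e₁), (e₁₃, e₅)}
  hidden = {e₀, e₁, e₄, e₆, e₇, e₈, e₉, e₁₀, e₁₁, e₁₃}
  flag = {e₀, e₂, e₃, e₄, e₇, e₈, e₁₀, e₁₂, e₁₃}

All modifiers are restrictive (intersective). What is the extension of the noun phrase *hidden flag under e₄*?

⟦under e₄⟧ = {x : ⟨x, e₄⟩ ∈ ⟦under⟧} = {e₀, e₂, e₃, e₄, e₅, e₆, e₇, e₈, e₉, e₁₀}
⟦flag⟧ = {e₀, e₂, e₃, e₄, e₇, e₈, e₁₀, e₁₂, e₁₃}
… ∩ ⟦under e₄⟧ = {e₀, e₂, e₃, e₄, e₇, e₈, e₁₀, e₁₂, e₁₃} ∩ {e₀, e₂, e₃, e₄, e₅, e₆, e₇, e₈, e₉, e₁₀} = {e₀, e₂, e₃, e₄, e₇, e₈, e₁₀}
… ∩ ⟦hidden⟧ = {e₀, e₂, e₃, e₄, e₇, e₈, e₁₀} ∩ {e₀, e₁, e₄, e₆, e₇, e₈, e₉, e₁₀, e₁₁, e₁₃} = {e₀, e₄, e₇, e₈, e₁₀}
So ⟦hidden flag under e₄⟧ = {e₀, e₄, e₇, e₈, e₁₀}.

{e₀, e₄, e₇, e₈, e₁₀}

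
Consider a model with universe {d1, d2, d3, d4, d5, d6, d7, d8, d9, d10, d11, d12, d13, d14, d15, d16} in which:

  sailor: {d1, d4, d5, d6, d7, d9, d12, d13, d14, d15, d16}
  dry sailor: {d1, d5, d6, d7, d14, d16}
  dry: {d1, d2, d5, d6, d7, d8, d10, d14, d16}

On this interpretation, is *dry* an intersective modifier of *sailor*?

yes

⟦dry⟧ ∩ ⟦sailor⟧ = {d1, d2, d5, d6, d7, d8, d10, d14, d16} ∩ {d1, d4, d5, d6, d7, d9, d12, d13, d14, d15, d16} = {d1, d5, d6, d7, d14, d16}
Observed ⟦dry sailor⟧ = {d1, d5, d6, d7, d14, d16}.
These coincide, so the modifier is intersective here.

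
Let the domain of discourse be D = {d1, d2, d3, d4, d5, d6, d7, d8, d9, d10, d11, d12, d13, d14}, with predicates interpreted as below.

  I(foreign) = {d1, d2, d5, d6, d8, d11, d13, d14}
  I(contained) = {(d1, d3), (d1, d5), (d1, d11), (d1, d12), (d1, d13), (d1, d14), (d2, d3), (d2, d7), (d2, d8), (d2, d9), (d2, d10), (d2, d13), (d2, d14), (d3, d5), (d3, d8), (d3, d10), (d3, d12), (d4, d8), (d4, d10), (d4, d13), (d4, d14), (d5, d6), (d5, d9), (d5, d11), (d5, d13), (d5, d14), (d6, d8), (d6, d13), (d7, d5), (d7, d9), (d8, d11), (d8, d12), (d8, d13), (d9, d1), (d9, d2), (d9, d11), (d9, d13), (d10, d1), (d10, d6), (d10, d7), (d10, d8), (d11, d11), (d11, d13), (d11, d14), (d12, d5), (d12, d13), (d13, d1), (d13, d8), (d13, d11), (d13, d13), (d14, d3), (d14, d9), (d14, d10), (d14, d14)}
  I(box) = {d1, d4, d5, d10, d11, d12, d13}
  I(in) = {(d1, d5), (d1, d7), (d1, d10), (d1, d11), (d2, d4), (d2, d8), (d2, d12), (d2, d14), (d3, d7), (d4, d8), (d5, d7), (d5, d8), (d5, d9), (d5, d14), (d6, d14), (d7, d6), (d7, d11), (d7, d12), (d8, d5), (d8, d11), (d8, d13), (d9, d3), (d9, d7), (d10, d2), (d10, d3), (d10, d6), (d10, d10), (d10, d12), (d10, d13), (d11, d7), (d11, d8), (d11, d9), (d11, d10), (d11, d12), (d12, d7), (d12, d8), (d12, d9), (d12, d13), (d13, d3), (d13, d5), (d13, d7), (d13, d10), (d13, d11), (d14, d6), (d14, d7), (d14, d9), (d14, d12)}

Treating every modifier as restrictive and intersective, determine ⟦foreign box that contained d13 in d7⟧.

{d1, d5, d11, d13}

⟦that contained d13⟧ = {x : ⟨x, d13⟩ ∈ ⟦contained⟧} = {d1, d2, d4, d5, d6, d8, d9, d11, d12, d13}
⟦in d7⟧ = {x : ⟨x, d7⟩ ∈ ⟦in⟧} = {d1, d3, d5, d9, d11, d12, d13, d14}
⟦box⟧ = {d1, d4, d5, d10, d11, d12, d13}
… ∩ ⟦that contained d13⟧ = {d1, d4, d5, d10, d11, d12, d13} ∩ {d1, d2, d4, d5, d6, d8, d9, d11, d12, d13} = {d1, d4, d5, d11, d12, d13}
… ∩ ⟦in d7⟧ = {d1, d4, d5, d11, d12, d13} ∩ {d1, d3, d5, d9, d11, d12, d13, d14} = {d1, d5, d11, d12, d13}
… ∩ ⟦foreign⟧ = {d1, d5, d11, d12, d13} ∩ {d1, d2, d5, d6, d8, d11, d13, d14} = {d1, d5, d11, d13}
So ⟦foreign box that contained d13 in d7⟧ = {d1, d5, d11, d13}.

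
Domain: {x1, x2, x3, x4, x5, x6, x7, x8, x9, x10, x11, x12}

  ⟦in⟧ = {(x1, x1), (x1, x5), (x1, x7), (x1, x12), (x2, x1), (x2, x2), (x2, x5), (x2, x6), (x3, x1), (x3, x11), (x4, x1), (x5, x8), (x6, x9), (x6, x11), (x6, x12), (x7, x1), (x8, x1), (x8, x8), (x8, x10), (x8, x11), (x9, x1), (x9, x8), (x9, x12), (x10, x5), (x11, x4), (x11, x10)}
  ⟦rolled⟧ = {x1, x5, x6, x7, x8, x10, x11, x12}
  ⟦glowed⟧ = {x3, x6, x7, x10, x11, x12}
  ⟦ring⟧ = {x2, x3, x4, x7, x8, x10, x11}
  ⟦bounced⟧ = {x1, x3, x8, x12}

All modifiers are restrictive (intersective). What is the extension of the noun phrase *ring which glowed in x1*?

{x3, x7}

⟦which glowed⟧ = ⟦glowed⟧ = {x3, x6, x7, x10, x11, x12}
⟦in x1⟧ = {x : ⟨x, x1⟩ ∈ ⟦in⟧} = {x1, x2, x3, x4, x7, x8, x9}
⟦ring⟧ = {x2, x3, x4, x7, x8, x10, x11}
… ∩ ⟦which glowed⟧ = {x2, x3, x4, x7, x8, x10, x11} ∩ {x3, x6, x7, x10, x11, x12} = {x3, x7, x10, x11}
… ∩ ⟦in x1⟧ = {x3, x7, x10, x11} ∩ {x1, x2, x3, x4, x7, x8, x9} = {x3, x7}
So ⟦ring which glowed in x1⟧ = {x3, x7}.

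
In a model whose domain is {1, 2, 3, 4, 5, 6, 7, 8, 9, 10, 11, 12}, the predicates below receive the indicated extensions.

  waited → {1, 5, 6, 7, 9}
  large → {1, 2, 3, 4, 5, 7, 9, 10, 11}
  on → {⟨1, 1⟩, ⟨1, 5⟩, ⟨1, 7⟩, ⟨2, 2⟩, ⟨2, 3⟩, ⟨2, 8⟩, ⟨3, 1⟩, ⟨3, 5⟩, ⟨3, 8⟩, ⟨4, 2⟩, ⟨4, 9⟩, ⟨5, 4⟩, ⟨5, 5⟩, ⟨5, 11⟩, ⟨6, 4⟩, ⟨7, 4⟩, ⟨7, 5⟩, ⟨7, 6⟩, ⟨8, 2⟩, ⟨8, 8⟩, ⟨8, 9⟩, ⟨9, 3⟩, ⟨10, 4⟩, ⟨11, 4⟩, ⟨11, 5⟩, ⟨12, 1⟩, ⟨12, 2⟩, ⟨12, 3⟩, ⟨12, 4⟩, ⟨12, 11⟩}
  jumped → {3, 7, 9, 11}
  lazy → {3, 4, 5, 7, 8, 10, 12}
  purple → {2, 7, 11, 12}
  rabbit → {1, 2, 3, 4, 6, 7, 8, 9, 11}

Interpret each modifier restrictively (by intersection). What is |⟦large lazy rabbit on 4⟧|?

1

⟦on 4⟧ = {x : ⟨x, 4⟩ ∈ ⟦on⟧} = {5, 6, 7, 10, 11, 12}
⟦rabbit⟧ = {1, 2, 3, 4, 6, 7, 8, 9, 11}
… ∩ ⟦on 4⟧ = {1, 2, 3, 4, 6, 7, 8, 9, 11} ∩ {5, 6, 7, 10, 11, 12} = {6, 7, 11}
… ∩ ⟦large⟧ = {6, 7, 11} ∩ {1, 2, 3, 4, 5, 7, 9, 10, 11} = {7, 11}
… ∩ ⟦lazy⟧ = {7, 11} ∩ {3, 4, 5, 7, 8, 10, 12} = {7}
⟦large lazy rabbit on 4⟧ = {7}, so the cardinality is 1.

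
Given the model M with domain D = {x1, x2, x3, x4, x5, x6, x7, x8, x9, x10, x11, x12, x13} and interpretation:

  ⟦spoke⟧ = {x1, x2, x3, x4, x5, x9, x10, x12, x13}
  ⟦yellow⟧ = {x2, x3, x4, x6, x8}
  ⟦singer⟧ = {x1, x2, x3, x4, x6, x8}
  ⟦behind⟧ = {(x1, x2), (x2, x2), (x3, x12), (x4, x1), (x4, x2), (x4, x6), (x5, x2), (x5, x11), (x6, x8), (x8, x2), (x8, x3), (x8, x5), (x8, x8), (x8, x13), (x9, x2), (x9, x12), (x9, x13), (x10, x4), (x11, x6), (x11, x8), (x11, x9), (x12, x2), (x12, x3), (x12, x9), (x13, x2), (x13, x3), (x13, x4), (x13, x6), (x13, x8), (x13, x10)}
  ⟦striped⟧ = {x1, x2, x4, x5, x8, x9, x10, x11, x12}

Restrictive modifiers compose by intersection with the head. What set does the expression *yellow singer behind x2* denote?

{x2, x4, x8}

⟦behind x2⟧ = {x : ⟨x, x2⟩ ∈ ⟦behind⟧} = {x1, x2, x4, x5, x8, x9, x12, x13}
⟦singer⟧ = {x1, x2, x3, x4, x6, x8}
… ∩ ⟦behind x2⟧ = {x1, x2, x3, x4, x6, x8} ∩ {x1, x2, x4, x5, x8, x9, x12, x13} = {x1, x2, x4, x8}
… ∩ ⟦yellow⟧ = {x1, x2, x4, x8} ∩ {x2, x3, x4, x6, x8} = {x2, x4, x8}
So ⟦yellow singer behind x2⟧ = {x2, x4, x8}.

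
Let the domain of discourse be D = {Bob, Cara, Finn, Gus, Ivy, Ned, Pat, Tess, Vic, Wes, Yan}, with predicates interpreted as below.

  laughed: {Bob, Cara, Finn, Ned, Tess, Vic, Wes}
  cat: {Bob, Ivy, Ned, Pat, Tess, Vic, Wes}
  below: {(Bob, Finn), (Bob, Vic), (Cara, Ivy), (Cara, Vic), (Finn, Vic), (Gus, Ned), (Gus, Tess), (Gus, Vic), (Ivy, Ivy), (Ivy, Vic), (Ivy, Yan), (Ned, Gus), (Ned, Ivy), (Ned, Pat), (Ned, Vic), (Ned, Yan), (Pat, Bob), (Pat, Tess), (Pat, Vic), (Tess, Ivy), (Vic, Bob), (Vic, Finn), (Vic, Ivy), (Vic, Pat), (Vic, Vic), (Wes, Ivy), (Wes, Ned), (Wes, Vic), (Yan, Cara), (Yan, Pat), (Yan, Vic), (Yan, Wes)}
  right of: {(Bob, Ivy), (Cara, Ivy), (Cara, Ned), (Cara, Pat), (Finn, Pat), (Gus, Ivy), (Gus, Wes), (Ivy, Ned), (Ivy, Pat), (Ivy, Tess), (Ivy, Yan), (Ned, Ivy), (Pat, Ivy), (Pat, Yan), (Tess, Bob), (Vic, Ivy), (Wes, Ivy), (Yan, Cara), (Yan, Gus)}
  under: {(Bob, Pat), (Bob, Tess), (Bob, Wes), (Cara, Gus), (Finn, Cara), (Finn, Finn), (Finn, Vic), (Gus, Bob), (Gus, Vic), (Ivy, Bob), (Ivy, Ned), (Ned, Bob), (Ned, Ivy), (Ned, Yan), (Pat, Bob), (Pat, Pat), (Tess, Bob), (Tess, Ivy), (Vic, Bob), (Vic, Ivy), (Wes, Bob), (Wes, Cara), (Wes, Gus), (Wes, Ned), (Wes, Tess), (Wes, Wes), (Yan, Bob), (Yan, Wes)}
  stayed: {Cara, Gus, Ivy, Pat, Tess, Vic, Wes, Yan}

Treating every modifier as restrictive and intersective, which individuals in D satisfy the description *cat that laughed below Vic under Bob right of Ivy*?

{Ned, Vic, Wes}

⟦that laughed⟧ = ⟦laughed⟧ = {Bob, Cara, Finn, Ned, Tess, Vic, Wes}
⟦below Vic⟧ = {x : ⟨x, Vic⟩ ∈ ⟦below⟧} = {Bob, Cara, Finn, Gus, Ivy, Ned, Pat, Vic, Wes, Yan}
⟦under Bob⟧ = {x : ⟨x, Bob⟩ ∈ ⟦under⟧} = {Gus, Ivy, Ned, Pat, Tess, Vic, Wes, Yan}
⟦right of Ivy⟧ = {x : ⟨x, Ivy⟩ ∈ ⟦right of⟧} = {Bob, Cara, Gus, Ned, Pat, Vic, Wes}
⟦cat⟧ = {Bob, Ivy, Ned, Pat, Tess, Vic, Wes}
… ∩ ⟦that laughed⟧ = {Bob, Ivy, Ned, Pat, Tess, Vic, Wes} ∩ {Bob, Cara, Finn, Ned, Tess, Vic, Wes} = {Bob, Ned, Tess, Vic, Wes}
… ∩ ⟦below Vic⟧ = {Bob, Ned, Tess, Vic, Wes} ∩ {Bob, Cara, Finn, Gus, Ivy, Ned, Pat, Vic, Wes, Yan} = {Bob, Ned, Vic, Wes}
… ∩ ⟦under Bob⟧ = {Bob, Ned, Vic, Wes} ∩ {Gus, Ivy, Ned, Pat, Tess, Vic, Wes, Yan} = {Ned, Vic, Wes}
… ∩ ⟦right of Ivy⟧ = {Ned, Vic, Wes} ∩ {Bob, Cara, Gus, Ned, Pat, Vic, Wes} = {Ned, Vic, Wes}
So ⟦cat that laughed below Vic under Bob right of Ivy⟧ = {Ned, Vic, Wes}.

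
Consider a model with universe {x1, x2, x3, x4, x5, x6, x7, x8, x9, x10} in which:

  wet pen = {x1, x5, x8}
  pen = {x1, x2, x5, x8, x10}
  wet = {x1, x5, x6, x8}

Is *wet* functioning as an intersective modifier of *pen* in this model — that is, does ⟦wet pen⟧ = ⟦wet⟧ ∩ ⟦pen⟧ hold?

⟦wet⟧ ∩ ⟦pen⟧ = {x1, x5, x6, x8} ∩ {x1, x2, x5, x8, x10} = {x1, x5, x8}
Observed ⟦wet pen⟧ = {x1, x5, x8}.
These coincide, so the modifier is intersective here.

yes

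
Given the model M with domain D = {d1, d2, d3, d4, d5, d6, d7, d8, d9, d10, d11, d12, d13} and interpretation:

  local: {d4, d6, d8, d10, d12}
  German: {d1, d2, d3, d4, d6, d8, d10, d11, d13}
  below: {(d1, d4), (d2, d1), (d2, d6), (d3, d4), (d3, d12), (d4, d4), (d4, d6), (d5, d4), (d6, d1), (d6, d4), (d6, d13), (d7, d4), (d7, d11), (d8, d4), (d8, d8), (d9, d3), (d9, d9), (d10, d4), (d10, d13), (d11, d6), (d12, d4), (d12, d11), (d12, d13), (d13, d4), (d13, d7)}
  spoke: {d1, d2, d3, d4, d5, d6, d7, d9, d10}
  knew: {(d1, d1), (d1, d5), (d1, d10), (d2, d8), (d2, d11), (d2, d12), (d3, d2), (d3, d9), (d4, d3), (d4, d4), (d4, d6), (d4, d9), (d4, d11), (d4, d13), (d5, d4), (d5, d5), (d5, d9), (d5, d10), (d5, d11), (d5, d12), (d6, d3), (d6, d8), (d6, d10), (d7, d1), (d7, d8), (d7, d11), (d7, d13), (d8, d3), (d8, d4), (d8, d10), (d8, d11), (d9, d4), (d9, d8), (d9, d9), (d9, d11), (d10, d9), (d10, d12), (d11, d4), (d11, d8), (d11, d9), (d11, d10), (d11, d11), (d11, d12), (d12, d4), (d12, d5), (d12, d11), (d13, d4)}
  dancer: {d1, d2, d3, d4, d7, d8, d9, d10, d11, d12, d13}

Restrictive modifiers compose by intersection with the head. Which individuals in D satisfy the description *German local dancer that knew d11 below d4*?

⟦that knew d11⟧ = {x : ⟨x, d11⟩ ∈ ⟦knew⟧} = {d2, d4, d5, d7, d8, d9, d11, d12}
⟦below d4⟧ = {x : ⟨x, d4⟩ ∈ ⟦below⟧} = {d1, d3, d4, d5, d6, d7, d8, d10, d12, d13}
⟦dancer⟧ = {d1, d2, d3, d4, d7, d8, d9, d10, d11, d12, d13}
… ∩ ⟦that knew d11⟧ = {d1, d2, d3, d4, d7, d8, d9, d10, d11, d12, d13} ∩ {d2, d4, d5, d7, d8, d9, d11, d12} = {d2, d4, d7, d8, d9, d11, d12}
… ∩ ⟦below d4⟧ = {d2, d4, d7, d8, d9, d11, d12} ∩ {d1, d3, d4, d5, d6, d7, d8, d10, d12, d13} = {d4, d7, d8, d12}
… ∩ ⟦German⟧ = {d4, d7, d8, d12} ∩ {d1, d2, d3, d4, d6, d8, d10, d11, d13} = {d4, d8}
… ∩ ⟦local⟧ = {d4, d8} ∩ {d4, d6, d8, d10, d12} = {d4, d8}
So ⟦German local dancer that knew d11 below d4⟧ = {d4, d8}.

{d4, d8}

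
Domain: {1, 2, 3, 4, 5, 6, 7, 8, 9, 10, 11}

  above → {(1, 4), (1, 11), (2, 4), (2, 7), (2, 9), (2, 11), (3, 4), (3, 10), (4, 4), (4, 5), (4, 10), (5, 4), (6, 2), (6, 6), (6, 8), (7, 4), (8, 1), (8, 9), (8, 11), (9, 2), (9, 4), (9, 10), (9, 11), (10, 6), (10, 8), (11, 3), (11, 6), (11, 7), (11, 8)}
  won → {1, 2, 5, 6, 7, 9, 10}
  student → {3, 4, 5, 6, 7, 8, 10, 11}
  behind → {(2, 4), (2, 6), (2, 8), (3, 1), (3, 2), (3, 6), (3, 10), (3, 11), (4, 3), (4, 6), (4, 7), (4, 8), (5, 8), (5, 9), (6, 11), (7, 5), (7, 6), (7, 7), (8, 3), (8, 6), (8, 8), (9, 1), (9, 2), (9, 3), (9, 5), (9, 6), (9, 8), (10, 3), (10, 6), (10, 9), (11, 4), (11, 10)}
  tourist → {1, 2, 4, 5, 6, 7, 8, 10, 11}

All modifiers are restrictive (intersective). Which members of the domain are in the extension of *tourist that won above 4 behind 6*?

{2, 7}

⟦that won⟧ = ⟦won⟧ = {1, 2, 5, 6, 7, 9, 10}
⟦above 4⟧ = {x : ⟨x, 4⟩ ∈ ⟦above⟧} = {1, 2, 3, 4, 5, 7, 9}
⟦behind 6⟧ = {x : ⟨x, 6⟩ ∈ ⟦behind⟧} = {2, 3, 4, 7, 8, 9, 10}
⟦tourist⟧ = {1, 2, 4, 5, 6, 7, 8, 10, 11}
… ∩ ⟦that won⟧ = {1, 2, 4, 5, 6, 7, 8, 10, 11} ∩ {1, 2, 5, 6, 7, 9, 10} = {1, 2, 5, 6, 7, 10}
… ∩ ⟦above 4⟧ = {1, 2, 5, 6, 7, 10} ∩ {1, 2, 3, 4, 5, 7, 9} = {1, 2, 5, 7}
… ∩ ⟦behind 6⟧ = {1, 2, 5, 7} ∩ {2, 3, 4, 7, 8, 9, 10} = {2, 7}
So ⟦tourist that won above 4 behind 6⟧ = {2, 7}.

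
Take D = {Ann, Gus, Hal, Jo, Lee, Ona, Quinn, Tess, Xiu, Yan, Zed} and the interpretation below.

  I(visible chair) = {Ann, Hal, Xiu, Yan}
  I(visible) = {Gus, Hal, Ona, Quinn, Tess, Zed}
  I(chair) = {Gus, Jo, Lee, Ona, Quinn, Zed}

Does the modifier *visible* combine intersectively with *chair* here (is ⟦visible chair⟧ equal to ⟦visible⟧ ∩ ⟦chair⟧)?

no

⟦visible⟧ ∩ ⟦chair⟧ = {Gus, Hal, Ona, Quinn, Tess, Zed} ∩ {Gus, Jo, Lee, Ona, Quinn, Zed} = {Gus, Ona, Quinn, Zed}
Observed ⟦visible chair⟧ = {Ann, Hal, Xiu, Yan}.
These differ, so the modifier is not intersective in this model.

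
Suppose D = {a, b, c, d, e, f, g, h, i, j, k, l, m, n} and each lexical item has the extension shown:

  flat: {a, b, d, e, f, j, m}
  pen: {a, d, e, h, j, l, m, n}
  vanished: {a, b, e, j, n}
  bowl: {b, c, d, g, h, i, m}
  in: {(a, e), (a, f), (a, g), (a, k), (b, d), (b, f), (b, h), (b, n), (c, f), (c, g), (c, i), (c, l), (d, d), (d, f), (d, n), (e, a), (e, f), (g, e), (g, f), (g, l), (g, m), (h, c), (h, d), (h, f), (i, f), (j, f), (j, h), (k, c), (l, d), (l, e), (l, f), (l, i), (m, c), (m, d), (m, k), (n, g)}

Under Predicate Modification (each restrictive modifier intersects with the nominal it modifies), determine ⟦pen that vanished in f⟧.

⟦that vanished⟧ = ⟦vanished⟧ = {a, b, e, j, n}
⟦in f⟧ = {x : ⟨x, f⟩ ∈ ⟦in⟧} = {a, b, c, d, e, g, h, i, j, l}
⟦pen⟧ = {a, d, e, h, j, l, m, n}
… ∩ ⟦that vanished⟧ = {a, d, e, h, j, l, m, n} ∩ {a, b, e, j, n} = {a, e, j, n}
… ∩ ⟦in f⟧ = {a, e, j, n} ∩ {a, b, c, d, e, g, h, i, j, l} = {a, e, j}
So ⟦pen that vanished in f⟧ = {a, e, j}.

{a, e, j}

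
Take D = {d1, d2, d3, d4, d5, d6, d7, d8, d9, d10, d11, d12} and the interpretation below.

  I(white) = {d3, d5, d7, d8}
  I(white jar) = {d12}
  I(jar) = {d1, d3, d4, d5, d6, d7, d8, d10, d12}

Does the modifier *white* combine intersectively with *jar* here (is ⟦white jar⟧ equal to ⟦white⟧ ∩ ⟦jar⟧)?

⟦white⟧ ∩ ⟦jar⟧ = {d3, d5, d7, d8} ∩ {d1, d3, d4, d5, d6, d7, d8, d10, d12} = {d3, d5, d7, d8}
Observed ⟦white jar⟧ = {d12}.
These differ, so the modifier is not intersective in this model.

no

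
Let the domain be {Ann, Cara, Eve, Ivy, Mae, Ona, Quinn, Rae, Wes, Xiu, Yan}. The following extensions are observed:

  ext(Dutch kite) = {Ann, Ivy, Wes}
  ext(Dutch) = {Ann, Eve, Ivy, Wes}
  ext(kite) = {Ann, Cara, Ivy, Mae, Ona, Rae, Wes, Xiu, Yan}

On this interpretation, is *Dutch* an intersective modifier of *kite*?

⟦Dutch⟧ ∩ ⟦kite⟧ = {Ann, Eve, Ivy, Wes} ∩ {Ann, Cara, Ivy, Mae, Ona, Rae, Wes, Xiu, Yan} = {Ann, Ivy, Wes}
Observed ⟦Dutch kite⟧ = {Ann, Ivy, Wes}.
These coincide, so the modifier is intersective here.

yes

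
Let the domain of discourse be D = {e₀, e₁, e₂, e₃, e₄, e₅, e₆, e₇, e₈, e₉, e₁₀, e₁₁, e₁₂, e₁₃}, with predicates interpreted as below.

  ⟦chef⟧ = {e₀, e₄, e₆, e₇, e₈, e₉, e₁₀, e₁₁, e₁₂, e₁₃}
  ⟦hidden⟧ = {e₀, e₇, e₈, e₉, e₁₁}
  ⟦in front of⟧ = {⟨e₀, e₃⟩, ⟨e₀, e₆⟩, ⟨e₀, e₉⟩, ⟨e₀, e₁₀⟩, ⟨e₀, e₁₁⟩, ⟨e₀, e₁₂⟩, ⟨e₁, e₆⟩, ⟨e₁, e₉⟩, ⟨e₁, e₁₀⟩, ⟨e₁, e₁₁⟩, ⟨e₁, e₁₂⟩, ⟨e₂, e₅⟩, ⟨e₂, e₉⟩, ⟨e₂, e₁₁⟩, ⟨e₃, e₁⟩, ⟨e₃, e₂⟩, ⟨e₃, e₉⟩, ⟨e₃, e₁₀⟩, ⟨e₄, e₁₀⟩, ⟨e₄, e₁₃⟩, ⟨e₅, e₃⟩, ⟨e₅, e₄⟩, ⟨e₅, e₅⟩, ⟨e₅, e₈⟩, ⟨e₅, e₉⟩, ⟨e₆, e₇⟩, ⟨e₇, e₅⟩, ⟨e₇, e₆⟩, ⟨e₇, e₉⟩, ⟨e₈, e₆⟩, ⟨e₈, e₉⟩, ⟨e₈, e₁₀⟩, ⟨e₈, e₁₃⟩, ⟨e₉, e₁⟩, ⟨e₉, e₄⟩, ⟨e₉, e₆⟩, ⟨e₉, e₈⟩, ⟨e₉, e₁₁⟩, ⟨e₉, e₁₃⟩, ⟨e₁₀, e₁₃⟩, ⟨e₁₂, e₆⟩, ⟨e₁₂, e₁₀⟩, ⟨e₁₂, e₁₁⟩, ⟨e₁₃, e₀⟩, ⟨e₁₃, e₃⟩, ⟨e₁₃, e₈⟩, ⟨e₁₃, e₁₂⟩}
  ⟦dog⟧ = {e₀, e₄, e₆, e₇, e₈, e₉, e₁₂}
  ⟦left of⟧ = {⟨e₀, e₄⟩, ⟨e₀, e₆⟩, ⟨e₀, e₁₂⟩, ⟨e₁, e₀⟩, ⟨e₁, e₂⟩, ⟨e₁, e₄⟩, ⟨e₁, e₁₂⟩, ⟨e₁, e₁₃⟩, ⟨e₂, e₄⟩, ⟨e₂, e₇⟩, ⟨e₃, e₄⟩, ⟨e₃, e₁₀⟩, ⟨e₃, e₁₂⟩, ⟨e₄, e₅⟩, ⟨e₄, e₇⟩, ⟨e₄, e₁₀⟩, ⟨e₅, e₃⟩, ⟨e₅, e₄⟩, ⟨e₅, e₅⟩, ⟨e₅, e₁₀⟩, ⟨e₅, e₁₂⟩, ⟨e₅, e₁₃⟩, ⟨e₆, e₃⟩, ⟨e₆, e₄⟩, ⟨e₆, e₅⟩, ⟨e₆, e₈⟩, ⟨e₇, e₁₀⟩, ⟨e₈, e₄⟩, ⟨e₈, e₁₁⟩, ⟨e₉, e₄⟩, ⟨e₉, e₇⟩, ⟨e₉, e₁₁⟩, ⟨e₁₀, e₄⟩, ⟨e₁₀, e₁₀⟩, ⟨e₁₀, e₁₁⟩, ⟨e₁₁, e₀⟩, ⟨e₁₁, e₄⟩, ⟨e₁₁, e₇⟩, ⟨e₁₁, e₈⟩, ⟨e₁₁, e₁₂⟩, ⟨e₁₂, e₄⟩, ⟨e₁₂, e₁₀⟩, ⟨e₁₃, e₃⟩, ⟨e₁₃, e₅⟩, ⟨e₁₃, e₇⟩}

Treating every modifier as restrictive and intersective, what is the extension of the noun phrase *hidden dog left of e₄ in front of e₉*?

{e₀, e₈}

⟦left of e₄⟧ = {x : ⟨x, e₄⟩ ∈ ⟦left of⟧} = {e₀, e₁, e₂, e₃, e₅, e₆, e₈, e₉, e₁₀, e₁₁, e₁₂}
⟦in front of e₉⟧ = {x : ⟨x, e₉⟩ ∈ ⟦in front of⟧} = {e₀, e₁, e₂, e₃, e₅, e₇, e₈}
⟦dog⟧ = {e₀, e₄, e₆, e₇, e₈, e₉, e₁₂}
… ∩ ⟦left of e₄⟧ = {e₀, e₄, e₆, e₇, e₈, e₉, e₁₂} ∩ {e₀, e₁, e₂, e₃, e₅, e₆, e₈, e₉, e₁₀, e₁₁, e₁₂} = {e₀, e₆, e₈, e₉, e₁₂}
… ∩ ⟦in front of e₉⟧ = {e₀, e₆, e₈, e₉, e₁₂} ∩ {e₀, e₁, e₂, e₃, e₅, e₇, e₈} = {e₀, e₈}
… ∩ ⟦hidden⟧ = {e₀, e₈} ∩ {e₀, e₇, e₈, e₉, e₁₁} = {e₀, e₈}
So ⟦hidden dog left of e₄ in front of e₉⟧ = {e₀, e₈}.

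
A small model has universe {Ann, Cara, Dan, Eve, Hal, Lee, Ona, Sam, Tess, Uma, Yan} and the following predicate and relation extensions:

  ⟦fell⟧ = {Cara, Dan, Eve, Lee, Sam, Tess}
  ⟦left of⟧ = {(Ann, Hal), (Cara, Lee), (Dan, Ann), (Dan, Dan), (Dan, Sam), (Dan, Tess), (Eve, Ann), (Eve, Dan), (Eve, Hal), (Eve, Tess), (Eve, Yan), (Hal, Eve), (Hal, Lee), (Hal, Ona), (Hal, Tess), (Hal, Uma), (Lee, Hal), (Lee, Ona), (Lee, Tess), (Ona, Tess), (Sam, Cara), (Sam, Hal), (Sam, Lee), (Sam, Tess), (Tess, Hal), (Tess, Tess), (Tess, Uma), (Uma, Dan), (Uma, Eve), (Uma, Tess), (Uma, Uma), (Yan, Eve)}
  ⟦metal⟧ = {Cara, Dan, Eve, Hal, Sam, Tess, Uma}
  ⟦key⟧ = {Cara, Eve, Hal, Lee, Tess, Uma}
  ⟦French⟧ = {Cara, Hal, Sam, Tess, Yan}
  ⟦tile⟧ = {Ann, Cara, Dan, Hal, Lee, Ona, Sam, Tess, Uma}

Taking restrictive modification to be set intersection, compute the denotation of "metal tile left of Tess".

⟦left of Tess⟧ = {x : ⟨x, Tess⟩ ∈ ⟦left of⟧} = {Dan, Eve, Hal, Lee, Ona, Sam, Tess, Uma}
⟦tile⟧ = {Ann, Cara, Dan, Hal, Lee, Ona, Sam, Tess, Uma}
… ∩ ⟦left of Tess⟧ = {Ann, Cara, Dan, Hal, Lee, Ona, Sam, Tess, Uma} ∩ {Dan, Eve, Hal, Lee, Ona, Sam, Tess, Uma} = {Dan, Hal, Lee, Ona, Sam, Tess, Uma}
… ∩ ⟦metal⟧ = {Dan, Hal, Lee, Ona, Sam, Tess, Uma} ∩ {Cara, Dan, Eve, Hal, Sam, Tess, Uma} = {Dan, Hal, Sam, Tess, Uma}
So ⟦metal tile left of Tess⟧ = {Dan, Hal, Sam, Tess, Uma}.

{Dan, Hal, Sam, Tess, Uma}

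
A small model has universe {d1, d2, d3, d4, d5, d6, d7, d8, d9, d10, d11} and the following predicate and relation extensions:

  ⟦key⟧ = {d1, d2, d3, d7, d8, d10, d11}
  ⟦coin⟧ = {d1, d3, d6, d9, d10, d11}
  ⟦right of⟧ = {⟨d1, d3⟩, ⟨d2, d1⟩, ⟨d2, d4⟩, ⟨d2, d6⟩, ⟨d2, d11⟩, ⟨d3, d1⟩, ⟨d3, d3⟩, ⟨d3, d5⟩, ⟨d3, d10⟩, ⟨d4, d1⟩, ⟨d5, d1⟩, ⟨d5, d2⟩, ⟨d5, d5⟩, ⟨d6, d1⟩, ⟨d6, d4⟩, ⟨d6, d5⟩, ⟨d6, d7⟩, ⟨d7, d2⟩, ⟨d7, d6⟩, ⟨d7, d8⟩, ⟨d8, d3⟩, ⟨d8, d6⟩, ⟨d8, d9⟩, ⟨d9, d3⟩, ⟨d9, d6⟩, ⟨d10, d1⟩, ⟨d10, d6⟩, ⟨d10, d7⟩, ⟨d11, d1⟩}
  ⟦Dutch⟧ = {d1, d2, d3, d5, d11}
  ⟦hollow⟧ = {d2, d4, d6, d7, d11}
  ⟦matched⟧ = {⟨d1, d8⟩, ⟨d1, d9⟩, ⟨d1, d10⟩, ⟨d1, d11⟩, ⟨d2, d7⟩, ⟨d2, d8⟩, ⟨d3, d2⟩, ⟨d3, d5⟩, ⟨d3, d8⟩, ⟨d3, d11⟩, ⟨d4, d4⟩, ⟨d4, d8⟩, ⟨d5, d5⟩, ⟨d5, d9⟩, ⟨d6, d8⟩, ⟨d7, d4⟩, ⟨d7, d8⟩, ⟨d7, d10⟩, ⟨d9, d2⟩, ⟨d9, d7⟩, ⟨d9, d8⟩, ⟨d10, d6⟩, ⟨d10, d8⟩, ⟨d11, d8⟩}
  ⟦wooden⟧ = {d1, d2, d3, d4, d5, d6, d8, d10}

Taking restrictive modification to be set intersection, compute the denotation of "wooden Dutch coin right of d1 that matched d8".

{d3}

⟦right of d1⟧ = {x : ⟨x, d1⟩ ∈ ⟦right of⟧} = {d2, d3, d4, d5, d6, d10, d11}
⟦that matched d8⟧ = {x : ⟨x, d8⟩ ∈ ⟦matched⟧} = {d1, d2, d3, d4, d6, d7, d9, d10, d11}
⟦coin⟧ = {d1, d3, d6, d9, d10, d11}
… ∩ ⟦right of d1⟧ = {d1, d3, d6, d9, d10, d11} ∩ {d2, d3, d4, d5, d6, d10, d11} = {d3, d6, d10, d11}
… ∩ ⟦that matched d8⟧ = {d3, d6, d10, d11} ∩ {d1, d2, d3, d4, d6, d7, d9, d10, d11} = {d3, d6, d10, d11}
… ∩ ⟦wooden⟧ = {d3, d6, d10, d11} ∩ {d1, d2, d3, d4, d5, d6, d8, d10} = {d3, d6, d10}
… ∩ ⟦Dutch⟧ = {d3, d6, d10} ∩ {d1, d2, d3, d5, d11} = {d3}
So ⟦wooden Dutch coin right of d1 that matched d8⟧ = {d3}.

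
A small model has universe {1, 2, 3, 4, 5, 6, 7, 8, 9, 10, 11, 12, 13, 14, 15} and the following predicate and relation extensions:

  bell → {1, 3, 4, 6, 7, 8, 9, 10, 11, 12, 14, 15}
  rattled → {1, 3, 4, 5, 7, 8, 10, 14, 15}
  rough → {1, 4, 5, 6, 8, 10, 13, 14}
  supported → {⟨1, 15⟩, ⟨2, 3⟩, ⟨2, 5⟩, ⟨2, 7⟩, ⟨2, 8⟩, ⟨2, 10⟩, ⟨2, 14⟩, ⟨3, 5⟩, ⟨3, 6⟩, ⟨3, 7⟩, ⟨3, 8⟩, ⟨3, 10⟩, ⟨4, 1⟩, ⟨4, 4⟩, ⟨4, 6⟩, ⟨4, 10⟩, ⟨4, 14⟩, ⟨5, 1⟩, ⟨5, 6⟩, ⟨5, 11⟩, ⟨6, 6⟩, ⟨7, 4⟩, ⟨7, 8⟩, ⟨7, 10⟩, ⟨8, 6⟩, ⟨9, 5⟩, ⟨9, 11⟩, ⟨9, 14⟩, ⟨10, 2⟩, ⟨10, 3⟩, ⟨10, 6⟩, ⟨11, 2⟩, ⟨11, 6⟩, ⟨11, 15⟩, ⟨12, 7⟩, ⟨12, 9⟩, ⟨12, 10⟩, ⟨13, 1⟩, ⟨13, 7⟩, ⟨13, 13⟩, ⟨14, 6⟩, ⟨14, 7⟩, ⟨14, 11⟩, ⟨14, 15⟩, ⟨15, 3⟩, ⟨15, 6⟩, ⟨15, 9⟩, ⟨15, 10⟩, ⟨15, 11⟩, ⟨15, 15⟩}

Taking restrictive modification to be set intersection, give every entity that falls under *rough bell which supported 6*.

{4, 6, 8, 10, 14}

⟦which supported 6⟧ = {x : ⟨x, 6⟩ ∈ ⟦supported⟧} = {3, 4, 5, 6, 8, 10, 11, 14, 15}
⟦bell⟧ = {1, 3, 4, 6, 7, 8, 9, 10, 11, 12, 14, 15}
… ∩ ⟦which supported 6⟧ = {1, 3, 4, 6, 7, 8, 9, 10, 11, 12, 14, 15} ∩ {3, 4, 5, 6, 8, 10, 11, 14, 15} = {3, 4, 6, 8, 10, 11, 14, 15}
… ∩ ⟦rough⟧ = {3, 4, 6, 8, 10, 11, 14, 15} ∩ {1, 4, 5, 6, 8, 10, 13, 14} = {4, 6, 8, 10, 14}
So ⟦rough bell which supported 6⟧ = {4, 6, 8, 10, 14}.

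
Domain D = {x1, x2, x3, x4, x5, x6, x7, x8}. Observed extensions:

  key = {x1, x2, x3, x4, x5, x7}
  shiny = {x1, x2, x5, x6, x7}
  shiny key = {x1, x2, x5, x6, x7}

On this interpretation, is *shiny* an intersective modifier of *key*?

⟦shiny⟧ ∩ ⟦key⟧ = {x1, x2, x5, x6, x7} ∩ {x1, x2, x3, x4, x5, x7} = {x1, x2, x5, x7}
Observed ⟦shiny key⟧ = {x1, x2, x5, x6, x7}.
These differ, so the modifier is not intersective in this model.

no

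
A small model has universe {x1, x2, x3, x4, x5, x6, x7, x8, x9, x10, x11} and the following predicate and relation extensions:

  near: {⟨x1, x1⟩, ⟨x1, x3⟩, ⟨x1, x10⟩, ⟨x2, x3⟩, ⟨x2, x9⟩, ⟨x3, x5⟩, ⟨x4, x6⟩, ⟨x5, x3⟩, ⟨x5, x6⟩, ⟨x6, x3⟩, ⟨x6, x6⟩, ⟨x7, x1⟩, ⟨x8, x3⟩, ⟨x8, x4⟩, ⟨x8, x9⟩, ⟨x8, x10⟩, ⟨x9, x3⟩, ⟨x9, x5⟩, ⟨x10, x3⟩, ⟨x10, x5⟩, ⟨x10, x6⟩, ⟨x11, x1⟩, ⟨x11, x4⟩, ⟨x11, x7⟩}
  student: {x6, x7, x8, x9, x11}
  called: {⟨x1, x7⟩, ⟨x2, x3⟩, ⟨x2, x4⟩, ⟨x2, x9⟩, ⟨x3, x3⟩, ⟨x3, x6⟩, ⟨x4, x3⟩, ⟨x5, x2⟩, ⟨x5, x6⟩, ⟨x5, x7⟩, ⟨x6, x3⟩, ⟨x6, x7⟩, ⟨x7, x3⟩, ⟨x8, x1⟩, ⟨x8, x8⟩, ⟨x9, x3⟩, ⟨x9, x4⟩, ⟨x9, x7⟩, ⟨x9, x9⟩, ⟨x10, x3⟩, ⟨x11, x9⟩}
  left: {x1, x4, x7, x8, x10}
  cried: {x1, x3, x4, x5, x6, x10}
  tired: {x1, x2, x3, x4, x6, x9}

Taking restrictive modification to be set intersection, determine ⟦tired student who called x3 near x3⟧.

{x6, x9}

⟦who called x3⟧ = {x : ⟨x, x3⟩ ∈ ⟦called⟧} = {x2, x3, x4, x6, x7, x9, x10}
⟦near x3⟧ = {x : ⟨x, x3⟩ ∈ ⟦near⟧} = {x1, x2, x5, x6, x8, x9, x10}
⟦student⟧ = {x6, x7, x8, x9, x11}
… ∩ ⟦who called x3⟧ = {x6, x7, x8, x9, x11} ∩ {x2, x3, x4, x6, x7, x9, x10} = {x6, x7, x9}
… ∩ ⟦near x3⟧ = {x6, x7, x9} ∩ {x1, x2, x5, x6, x8, x9, x10} = {x6, x9}
… ∩ ⟦tired⟧ = {x6, x9} ∩ {x1, x2, x3, x4, x6, x9} = {x6, x9}
So ⟦tired student who called x3 near x3⟧ = {x6, x9}.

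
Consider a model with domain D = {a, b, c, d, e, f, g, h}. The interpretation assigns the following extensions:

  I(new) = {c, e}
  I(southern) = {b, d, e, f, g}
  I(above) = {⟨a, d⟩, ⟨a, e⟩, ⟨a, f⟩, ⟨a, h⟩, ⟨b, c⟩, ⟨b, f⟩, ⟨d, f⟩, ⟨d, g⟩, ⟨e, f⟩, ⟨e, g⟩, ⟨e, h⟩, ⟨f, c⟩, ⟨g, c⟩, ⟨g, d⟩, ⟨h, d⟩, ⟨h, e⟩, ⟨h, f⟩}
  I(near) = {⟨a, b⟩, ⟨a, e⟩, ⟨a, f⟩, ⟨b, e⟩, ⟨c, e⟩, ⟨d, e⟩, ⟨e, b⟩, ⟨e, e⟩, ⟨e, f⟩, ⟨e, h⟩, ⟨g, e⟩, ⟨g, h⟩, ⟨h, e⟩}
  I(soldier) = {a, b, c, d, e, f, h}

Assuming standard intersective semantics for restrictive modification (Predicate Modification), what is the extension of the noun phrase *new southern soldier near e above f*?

⟦near e⟧ = {x : ⟨x, e⟩ ∈ ⟦near⟧} = {a, b, c, d, e, g, h}
⟦above f⟧ = {x : ⟨x, f⟩ ∈ ⟦above⟧} = {a, b, d, e, h}
⟦soldier⟧ = {a, b, c, d, e, f, h}
… ∩ ⟦near e⟧ = {a, b, c, d, e, f, h} ∩ {a, b, c, d, e, g, h} = {a, b, c, d, e, h}
… ∩ ⟦above f⟧ = {a, b, c, d, e, h} ∩ {a, b, d, e, h} = {a, b, d, e, h}
… ∩ ⟦new⟧ = {a, b, d, e, h} ∩ {c, e} = {e}
… ∩ ⟦southern⟧ = {e} ∩ {b, d, e, f, g} = {e}
So ⟦new southern soldier near e above f⟧ = {e}.

{e}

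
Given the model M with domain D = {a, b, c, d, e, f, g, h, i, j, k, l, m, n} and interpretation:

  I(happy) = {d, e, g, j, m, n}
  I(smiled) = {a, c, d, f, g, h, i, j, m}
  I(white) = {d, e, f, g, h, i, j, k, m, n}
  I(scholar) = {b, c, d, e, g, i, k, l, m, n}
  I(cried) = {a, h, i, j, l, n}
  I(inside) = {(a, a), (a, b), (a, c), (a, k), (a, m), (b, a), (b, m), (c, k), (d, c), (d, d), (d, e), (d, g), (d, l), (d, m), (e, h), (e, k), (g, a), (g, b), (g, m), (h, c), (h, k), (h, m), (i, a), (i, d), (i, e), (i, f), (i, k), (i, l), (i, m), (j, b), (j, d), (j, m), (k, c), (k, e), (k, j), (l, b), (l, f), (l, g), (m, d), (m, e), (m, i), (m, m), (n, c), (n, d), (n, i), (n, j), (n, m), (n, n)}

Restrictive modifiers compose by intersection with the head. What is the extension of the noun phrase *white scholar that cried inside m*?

{i, n}

⟦that cried⟧ = ⟦cried⟧ = {a, h, i, j, l, n}
⟦inside m⟧ = {x : ⟨x, m⟩ ∈ ⟦inside⟧} = {a, b, d, g, h, i, j, m, n}
⟦scholar⟧ = {b, c, d, e, g, i, k, l, m, n}
… ∩ ⟦that cried⟧ = {b, c, d, e, g, i, k, l, m, n} ∩ {a, h, i, j, l, n} = {i, l, n}
… ∩ ⟦inside m⟧ = {i, l, n} ∩ {a, b, d, g, h, i, j, m, n} = {i, n}
… ∩ ⟦white⟧ = {i, n} ∩ {d, e, f, g, h, i, j, k, m, n} = {i, n}
So ⟦white scholar that cried inside m⟧ = {i, n}.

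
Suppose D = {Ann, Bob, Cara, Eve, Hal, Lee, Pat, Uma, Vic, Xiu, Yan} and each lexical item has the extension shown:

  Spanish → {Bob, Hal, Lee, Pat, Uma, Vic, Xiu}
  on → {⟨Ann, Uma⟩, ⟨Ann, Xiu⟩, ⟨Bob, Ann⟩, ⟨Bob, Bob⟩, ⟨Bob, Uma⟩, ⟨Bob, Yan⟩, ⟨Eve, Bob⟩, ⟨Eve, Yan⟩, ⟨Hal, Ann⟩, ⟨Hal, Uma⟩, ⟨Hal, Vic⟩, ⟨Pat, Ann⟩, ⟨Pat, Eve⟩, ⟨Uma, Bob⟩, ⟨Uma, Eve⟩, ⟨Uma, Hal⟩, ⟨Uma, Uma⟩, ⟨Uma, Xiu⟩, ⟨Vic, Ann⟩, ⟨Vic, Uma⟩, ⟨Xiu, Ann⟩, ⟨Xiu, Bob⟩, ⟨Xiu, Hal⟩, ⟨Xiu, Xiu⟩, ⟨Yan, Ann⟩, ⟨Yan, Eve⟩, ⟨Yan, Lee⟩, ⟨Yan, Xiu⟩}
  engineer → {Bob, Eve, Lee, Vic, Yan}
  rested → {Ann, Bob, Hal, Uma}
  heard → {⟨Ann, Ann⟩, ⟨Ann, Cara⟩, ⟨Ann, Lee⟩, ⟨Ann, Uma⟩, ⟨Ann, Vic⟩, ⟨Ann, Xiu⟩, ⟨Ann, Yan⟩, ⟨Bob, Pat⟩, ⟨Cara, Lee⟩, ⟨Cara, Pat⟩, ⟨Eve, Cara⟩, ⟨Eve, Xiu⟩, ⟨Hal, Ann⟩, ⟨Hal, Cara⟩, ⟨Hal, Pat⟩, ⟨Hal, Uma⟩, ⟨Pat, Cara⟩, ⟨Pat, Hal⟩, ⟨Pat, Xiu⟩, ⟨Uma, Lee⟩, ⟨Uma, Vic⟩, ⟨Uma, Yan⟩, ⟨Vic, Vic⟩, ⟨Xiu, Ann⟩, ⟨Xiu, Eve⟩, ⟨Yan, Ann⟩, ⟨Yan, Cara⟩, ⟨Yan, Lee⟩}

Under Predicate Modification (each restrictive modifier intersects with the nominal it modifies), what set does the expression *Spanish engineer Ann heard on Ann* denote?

{Vic}

⟦Ann heard⟧ = {x : ⟨Ann, x⟩ ∈ ⟦heard⟧} = {Ann, Cara, Lee, Uma, Vic, Xiu, Yan}
⟦on Ann⟧ = {x : ⟨x, Ann⟩ ∈ ⟦on⟧} = {Bob, Hal, Pat, Vic, Xiu, Yan}
⟦engineer⟧ = {Bob, Eve, Lee, Vic, Yan}
… ∩ ⟦Ann heard⟧ = {Bob, Eve, Lee, Vic, Yan} ∩ {Ann, Cara, Lee, Uma, Vic, Xiu, Yan} = {Lee, Vic, Yan}
… ∩ ⟦on Ann⟧ = {Lee, Vic, Yan} ∩ {Bob, Hal, Pat, Vic, Xiu, Yan} = {Vic, Yan}
… ∩ ⟦Spanish⟧ = {Vic, Yan} ∩ {Bob, Hal, Lee, Pat, Uma, Vic, Xiu} = {Vic}
So ⟦Spanish engineer Ann heard on Ann⟧ = {Vic}.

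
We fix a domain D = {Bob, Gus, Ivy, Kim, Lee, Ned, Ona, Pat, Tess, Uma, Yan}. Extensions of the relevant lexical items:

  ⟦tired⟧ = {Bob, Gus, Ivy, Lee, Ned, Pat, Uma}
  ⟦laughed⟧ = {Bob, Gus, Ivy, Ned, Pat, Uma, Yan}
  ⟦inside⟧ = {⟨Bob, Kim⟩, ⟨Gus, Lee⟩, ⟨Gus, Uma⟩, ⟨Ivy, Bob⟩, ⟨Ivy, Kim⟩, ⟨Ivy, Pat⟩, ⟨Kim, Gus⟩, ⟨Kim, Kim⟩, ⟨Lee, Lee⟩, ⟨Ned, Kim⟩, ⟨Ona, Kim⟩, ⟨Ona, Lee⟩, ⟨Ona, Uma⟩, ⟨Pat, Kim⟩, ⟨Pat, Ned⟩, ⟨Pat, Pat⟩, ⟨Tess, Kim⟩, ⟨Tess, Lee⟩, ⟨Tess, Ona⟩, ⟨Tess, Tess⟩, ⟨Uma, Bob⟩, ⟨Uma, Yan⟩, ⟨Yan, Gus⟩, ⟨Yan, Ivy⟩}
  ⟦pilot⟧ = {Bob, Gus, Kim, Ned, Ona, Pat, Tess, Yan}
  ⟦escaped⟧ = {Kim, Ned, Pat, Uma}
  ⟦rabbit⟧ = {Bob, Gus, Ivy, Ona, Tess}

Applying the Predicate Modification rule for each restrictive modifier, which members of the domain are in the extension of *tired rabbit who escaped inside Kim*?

{ }

⟦who escaped⟧ = ⟦escaped⟧ = {Kim, Ned, Pat, Uma}
⟦inside Kim⟧ = {x : ⟨x, Kim⟩ ∈ ⟦inside⟧} = {Bob, Ivy, Kim, Ned, Ona, Pat, Tess}
⟦rabbit⟧ = {Bob, Gus, Ivy, Ona, Tess}
… ∩ ⟦who escaped⟧ = {Bob, Gus, Ivy, Ona, Tess} ∩ {Kim, Ned, Pat, Uma} = ∅
… ∩ ⟦inside Kim⟧ = ∅ ∩ {Bob, Ivy, Kim, Ned, Ona, Pat, Tess} = ∅
… ∩ ⟦tired⟧ = ∅ ∩ {Bob, Gus, Ivy, Lee, Ned, Pat, Uma} = ∅
So ⟦tired rabbit who escaped inside Kim⟧ = { }.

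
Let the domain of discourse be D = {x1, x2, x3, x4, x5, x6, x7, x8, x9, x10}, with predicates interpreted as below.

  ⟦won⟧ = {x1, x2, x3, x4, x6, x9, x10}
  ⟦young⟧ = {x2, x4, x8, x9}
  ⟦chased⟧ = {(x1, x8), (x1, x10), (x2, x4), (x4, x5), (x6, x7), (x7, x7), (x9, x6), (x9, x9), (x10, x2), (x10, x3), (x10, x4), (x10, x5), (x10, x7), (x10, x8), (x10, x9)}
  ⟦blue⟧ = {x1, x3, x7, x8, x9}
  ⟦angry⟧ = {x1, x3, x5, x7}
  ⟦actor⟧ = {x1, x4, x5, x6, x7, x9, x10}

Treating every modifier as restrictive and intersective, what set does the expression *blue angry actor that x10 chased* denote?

⟦that x10 chased⟧ = {x : ⟨x10, x⟩ ∈ ⟦chased⟧} = {x2, x3, x4, x5, x7, x8, x9}
⟦actor⟧ = {x1, x4, x5, x6, x7, x9, x10}
… ∩ ⟦that x10 chased⟧ = {x1, x4, x5, x6, x7, x9, x10} ∩ {x2, x3, x4, x5, x7, x8, x9} = {x4, x5, x7, x9}
… ∩ ⟦blue⟧ = {x4, x5, x7, x9} ∩ {x1, x3, x7, x8, x9} = {x7, x9}
… ∩ ⟦angry⟧ = {x7, x9} ∩ {x1, x3, x5, x7} = {x7}
So ⟦blue angry actor that x10 chased⟧ = {x7}.

{x7}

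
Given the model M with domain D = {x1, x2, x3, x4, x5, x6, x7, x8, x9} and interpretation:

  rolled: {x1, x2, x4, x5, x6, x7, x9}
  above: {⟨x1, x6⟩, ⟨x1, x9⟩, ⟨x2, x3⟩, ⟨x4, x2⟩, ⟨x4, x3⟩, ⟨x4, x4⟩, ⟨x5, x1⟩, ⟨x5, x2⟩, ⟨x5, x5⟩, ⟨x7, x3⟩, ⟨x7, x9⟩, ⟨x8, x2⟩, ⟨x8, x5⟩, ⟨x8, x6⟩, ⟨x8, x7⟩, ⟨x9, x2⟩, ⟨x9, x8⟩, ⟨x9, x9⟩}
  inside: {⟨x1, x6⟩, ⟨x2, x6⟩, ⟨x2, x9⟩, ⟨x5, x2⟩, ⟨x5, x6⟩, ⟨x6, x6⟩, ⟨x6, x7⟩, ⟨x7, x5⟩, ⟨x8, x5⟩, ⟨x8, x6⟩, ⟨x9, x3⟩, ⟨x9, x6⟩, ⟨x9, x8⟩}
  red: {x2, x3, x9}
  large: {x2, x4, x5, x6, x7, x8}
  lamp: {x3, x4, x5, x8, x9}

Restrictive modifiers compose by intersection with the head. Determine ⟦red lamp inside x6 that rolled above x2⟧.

{x9}

⟦inside x6⟧ = {x : ⟨x, x6⟩ ∈ ⟦inside⟧} = {x1, x2, x5, x6, x8, x9}
⟦that rolled⟧ = ⟦rolled⟧ = {x1, x2, x4, x5, x6, x7, x9}
⟦above x2⟧ = {x : ⟨x, x2⟩ ∈ ⟦above⟧} = {x4, x5, x8, x9}
⟦lamp⟧ = {x3, x4, x5, x8, x9}
… ∩ ⟦inside x6⟧ = {x3, x4, x5, x8, x9} ∩ {x1, x2, x5, x6, x8, x9} = {x5, x8, x9}
… ∩ ⟦that rolled⟧ = {x5, x8, x9} ∩ {x1, x2, x4, x5, x6, x7, x9} = {x5, x9}
… ∩ ⟦above x2⟧ = {x5, x9} ∩ {x4, x5, x8, x9} = {x5, x9}
… ∩ ⟦red⟧ = {x5, x9} ∩ {x2, x3, x9} = {x9}
So ⟦red lamp inside x6 that rolled above x2⟧ = {x9}.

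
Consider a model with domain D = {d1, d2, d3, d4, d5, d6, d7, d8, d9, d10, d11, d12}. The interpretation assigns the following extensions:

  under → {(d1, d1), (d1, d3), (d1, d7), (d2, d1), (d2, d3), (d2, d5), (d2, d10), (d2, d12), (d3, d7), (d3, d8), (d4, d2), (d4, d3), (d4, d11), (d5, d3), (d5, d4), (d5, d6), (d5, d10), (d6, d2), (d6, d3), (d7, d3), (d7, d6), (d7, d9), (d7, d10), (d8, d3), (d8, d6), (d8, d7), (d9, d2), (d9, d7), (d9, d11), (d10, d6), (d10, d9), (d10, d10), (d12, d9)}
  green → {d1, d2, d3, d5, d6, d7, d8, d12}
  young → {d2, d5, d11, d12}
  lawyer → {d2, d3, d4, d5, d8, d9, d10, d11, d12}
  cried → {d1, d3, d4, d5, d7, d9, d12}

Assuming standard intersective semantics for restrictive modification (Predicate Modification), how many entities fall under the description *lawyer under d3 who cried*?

2

⟦under d3⟧ = {x : ⟨x, d3⟩ ∈ ⟦under⟧} = {d1, d2, d4, d5, d6, d7, d8}
⟦who cried⟧ = ⟦cried⟧ = {d1, d3, d4, d5, d7, d9, d12}
⟦lawyer⟧ = {d2, d3, d4, d5, d8, d9, d10, d11, d12}
… ∩ ⟦under d3⟧ = {d2, d3, d4, d5, d8, d9, d10, d11, d12} ∩ {d1, d2, d4, d5, d6, d7, d8} = {d2, d4, d5, d8}
… ∩ ⟦who cried⟧ = {d2, d4, d5, d8} ∩ {d1, d3, d4, d5, d7, d9, d12} = {d4, d5}
⟦lawyer under d3 who cried⟧ = {d4, d5}, so the cardinality is 2.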